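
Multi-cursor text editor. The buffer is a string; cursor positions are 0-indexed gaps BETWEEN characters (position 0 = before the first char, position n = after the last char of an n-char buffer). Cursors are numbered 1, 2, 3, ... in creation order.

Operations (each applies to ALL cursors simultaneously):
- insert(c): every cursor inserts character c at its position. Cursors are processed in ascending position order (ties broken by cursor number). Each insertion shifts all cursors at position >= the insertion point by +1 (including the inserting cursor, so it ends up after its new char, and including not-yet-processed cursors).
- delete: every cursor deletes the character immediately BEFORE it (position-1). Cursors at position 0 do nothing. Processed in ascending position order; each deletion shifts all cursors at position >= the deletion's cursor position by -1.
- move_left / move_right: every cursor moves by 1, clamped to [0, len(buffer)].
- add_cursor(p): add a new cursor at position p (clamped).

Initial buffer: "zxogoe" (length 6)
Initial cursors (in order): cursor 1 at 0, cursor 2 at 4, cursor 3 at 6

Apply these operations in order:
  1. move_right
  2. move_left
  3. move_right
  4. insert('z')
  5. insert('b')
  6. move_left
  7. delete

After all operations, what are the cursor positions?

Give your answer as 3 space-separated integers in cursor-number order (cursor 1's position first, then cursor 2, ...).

After op 1 (move_right): buffer="zxogoe" (len 6), cursors c1@1 c2@5 c3@6, authorship ......
After op 2 (move_left): buffer="zxogoe" (len 6), cursors c1@0 c2@4 c3@5, authorship ......
After op 3 (move_right): buffer="zxogoe" (len 6), cursors c1@1 c2@5 c3@6, authorship ......
After op 4 (insert('z')): buffer="zzxogozez" (len 9), cursors c1@2 c2@7 c3@9, authorship .1....2.3
After op 5 (insert('b')): buffer="zzbxogozbezb" (len 12), cursors c1@3 c2@9 c3@12, authorship .11....22.33
After op 6 (move_left): buffer="zzbxogozbezb" (len 12), cursors c1@2 c2@8 c3@11, authorship .11....22.33
After op 7 (delete): buffer="zbxogobeb" (len 9), cursors c1@1 c2@6 c3@8, authorship .1....2.3

Answer: 1 6 8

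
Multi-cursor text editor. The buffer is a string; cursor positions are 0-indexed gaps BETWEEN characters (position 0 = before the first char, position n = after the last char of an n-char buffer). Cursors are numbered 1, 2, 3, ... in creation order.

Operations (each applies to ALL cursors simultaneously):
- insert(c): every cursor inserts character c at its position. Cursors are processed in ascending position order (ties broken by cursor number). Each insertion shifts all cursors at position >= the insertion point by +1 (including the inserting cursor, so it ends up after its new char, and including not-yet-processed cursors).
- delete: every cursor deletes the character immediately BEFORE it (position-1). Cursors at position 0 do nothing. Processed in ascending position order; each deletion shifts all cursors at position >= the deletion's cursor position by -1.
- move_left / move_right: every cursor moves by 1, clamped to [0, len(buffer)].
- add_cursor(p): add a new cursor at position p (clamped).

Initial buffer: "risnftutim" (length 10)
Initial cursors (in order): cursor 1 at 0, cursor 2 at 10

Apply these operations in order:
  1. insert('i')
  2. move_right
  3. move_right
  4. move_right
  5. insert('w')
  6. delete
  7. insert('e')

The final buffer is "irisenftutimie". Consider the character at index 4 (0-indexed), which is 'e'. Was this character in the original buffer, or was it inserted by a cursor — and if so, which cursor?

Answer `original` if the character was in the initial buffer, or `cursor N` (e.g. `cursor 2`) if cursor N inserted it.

After op 1 (insert('i')): buffer="irisnftutimi" (len 12), cursors c1@1 c2@12, authorship 1..........2
After op 2 (move_right): buffer="irisnftutimi" (len 12), cursors c1@2 c2@12, authorship 1..........2
After op 3 (move_right): buffer="irisnftutimi" (len 12), cursors c1@3 c2@12, authorship 1..........2
After op 4 (move_right): buffer="irisnftutimi" (len 12), cursors c1@4 c2@12, authorship 1..........2
After op 5 (insert('w')): buffer="iriswnftutimiw" (len 14), cursors c1@5 c2@14, authorship 1...1.......22
After op 6 (delete): buffer="irisnftutimi" (len 12), cursors c1@4 c2@12, authorship 1..........2
After op 7 (insert('e')): buffer="irisenftutimie" (len 14), cursors c1@5 c2@14, authorship 1...1.......22
Authorship (.=original, N=cursor N): 1 . . . 1 . . . . . . . 2 2
Index 4: author = 1

Answer: cursor 1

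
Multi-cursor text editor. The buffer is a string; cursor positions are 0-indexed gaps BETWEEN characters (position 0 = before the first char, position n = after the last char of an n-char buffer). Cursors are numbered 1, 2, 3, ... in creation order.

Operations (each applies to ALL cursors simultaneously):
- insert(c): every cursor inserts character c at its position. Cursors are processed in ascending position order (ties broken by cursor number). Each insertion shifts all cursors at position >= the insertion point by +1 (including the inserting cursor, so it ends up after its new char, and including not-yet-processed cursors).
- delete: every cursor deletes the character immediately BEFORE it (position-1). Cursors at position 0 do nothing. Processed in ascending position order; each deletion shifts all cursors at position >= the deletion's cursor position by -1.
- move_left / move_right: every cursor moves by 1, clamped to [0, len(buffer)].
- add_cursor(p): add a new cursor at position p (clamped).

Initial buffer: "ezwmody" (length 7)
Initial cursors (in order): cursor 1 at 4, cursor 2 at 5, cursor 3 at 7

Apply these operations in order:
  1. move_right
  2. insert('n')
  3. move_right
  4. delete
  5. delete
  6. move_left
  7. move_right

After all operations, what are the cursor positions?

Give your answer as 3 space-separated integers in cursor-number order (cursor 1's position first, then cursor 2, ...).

After op 1 (move_right): buffer="ezwmody" (len 7), cursors c1@5 c2@6 c3@7, authorship .......
After op 2 (insert('n')): buffer="ezwmondnyn" (len 10), cursors c1@6 c2@8 c3@10, authorship .....1.2.3
After op 3 (move_right): buffer="ezwmondnyn" (len 10), cursors c1@7 c2@9 c3@10, authorship .....1.2.3
After op 4 (delete): buffer="ezwmonn" (len 7), cursors c1@6 c2@7 c3@7, authorship .....12
After op 5 (delete): buffer="ezwm" (len 4), cursors c1@4 c2@4 c3@4, authorship ....
After op 6 (move_left): buffer="ezwm" (len 4), cursors c1@3 c2@3 c3@3, authorship ....
After op 7 (move_right): buffer="ezwm" (len 4), cursors c1@4 c2@4 c3@4, authorship ....

Answer: 4 4 4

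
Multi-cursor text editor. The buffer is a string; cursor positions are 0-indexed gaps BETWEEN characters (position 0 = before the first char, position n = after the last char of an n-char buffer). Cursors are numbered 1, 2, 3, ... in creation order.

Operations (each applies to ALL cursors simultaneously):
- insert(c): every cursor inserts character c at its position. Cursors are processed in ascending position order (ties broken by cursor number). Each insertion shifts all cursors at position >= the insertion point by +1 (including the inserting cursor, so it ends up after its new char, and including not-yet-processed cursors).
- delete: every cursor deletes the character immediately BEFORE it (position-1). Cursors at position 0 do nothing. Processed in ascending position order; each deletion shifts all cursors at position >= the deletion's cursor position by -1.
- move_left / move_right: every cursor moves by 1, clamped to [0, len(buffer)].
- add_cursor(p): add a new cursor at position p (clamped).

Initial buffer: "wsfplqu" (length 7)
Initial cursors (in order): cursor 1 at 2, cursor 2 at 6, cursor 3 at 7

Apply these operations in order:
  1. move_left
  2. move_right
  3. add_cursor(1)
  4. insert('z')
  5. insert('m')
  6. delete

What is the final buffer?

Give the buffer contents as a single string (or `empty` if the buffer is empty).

Answer: wzszfplqzuz

Derivation:
After op 1 (move_left): buffer="wsfplqu" (len 7), cursors c1@1 c2@5 c3@6, authorship .......
After op 2 (move_right): buffer="wsfplqu" (len 7), cursors c1@2 c2@6 c3@7, authorship .......
After op 3 (add_cursor(1)): buffer="wsfplqu" (len 7), cursors c4@1 c1@2 c2@6 c3@7, authorship .......
After op 4 (insert('z')): buffer="wzszfplqzuz" (len 11), cursors c4@2 c1@4 c2@9 c3@11, authorship .4.1....2.3
After op 5 (insert('m')): buffer="wzmszmfplqzmuzm" (len 15), cursors c4@3 c1@6 c2@12 c3@15, authorship .44.11....22.33
After op 6 (delete): buffer="wzszfplqzuz" (len 11), cursors c4@2 c1@4 c2@9 c3@11, authorship .4.1....2.3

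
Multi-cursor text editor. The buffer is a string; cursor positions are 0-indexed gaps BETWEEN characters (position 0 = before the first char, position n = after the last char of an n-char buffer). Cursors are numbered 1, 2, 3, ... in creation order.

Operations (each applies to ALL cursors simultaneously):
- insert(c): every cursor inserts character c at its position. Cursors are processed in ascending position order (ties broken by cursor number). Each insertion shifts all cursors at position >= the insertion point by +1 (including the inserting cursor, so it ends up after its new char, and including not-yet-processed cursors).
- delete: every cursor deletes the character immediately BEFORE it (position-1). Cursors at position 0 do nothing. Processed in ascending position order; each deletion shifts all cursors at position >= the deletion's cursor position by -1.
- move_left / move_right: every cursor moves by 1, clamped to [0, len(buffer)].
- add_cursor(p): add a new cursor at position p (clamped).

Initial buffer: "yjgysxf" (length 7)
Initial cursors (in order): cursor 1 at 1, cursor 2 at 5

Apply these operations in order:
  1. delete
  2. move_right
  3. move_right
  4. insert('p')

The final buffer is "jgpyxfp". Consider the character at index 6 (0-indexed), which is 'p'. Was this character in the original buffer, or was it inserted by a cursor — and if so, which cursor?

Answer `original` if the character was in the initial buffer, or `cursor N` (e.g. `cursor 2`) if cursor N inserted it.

Answer: cursor 2

Derivation:
After op 1 (delete): buffer="jgyxf" (len 5), cursors c1@0 c2@3, authorship .....
After op 2 (move_right): buffer="jgyxf" (len 5), cursors c1@1 c2@4, authorship .....
After op 3 (move_right): buffer="jgyxf" (len 5), cursors c1@2 c2@5, authorship .....
After op 4 (insert('p')): buffer="jgpyxfp" (len 7), cursors c1@3 c2@7, authorship ..1...2
Authorship (.=original, N=cursor N): . . 1 . . . 2
Index 6: author = 2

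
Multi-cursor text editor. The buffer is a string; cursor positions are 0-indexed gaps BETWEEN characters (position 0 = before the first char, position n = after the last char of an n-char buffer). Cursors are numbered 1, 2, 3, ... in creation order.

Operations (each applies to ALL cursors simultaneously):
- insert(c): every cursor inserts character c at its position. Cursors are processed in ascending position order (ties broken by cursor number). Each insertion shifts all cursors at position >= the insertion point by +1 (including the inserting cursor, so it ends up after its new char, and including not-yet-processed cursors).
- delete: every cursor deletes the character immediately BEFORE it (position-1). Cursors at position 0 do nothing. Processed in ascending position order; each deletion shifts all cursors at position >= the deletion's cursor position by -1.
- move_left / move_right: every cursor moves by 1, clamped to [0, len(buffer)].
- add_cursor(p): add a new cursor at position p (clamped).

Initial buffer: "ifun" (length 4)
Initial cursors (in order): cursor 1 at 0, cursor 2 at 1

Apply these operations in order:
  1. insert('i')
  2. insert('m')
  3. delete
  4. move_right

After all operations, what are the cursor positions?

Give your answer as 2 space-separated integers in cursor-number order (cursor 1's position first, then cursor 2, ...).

After op 1 (insert('i')): buffer="iiifun" (len 6), cursors c1@1 c2@3, authorship 1.2...
After op 2 (insert('m')): buffer="imiimfun" (len 8), cursors c1@2 c2@5, authorship 11.22...
After op 3 (delete): buffer="iiifun" (len 6), cursors c1@1 c2@3, authorship 1.2...
After op 4 (move_right): buffer="iiifun" (len 6), cursors c1@2 c2@4, authorship 1.2...

Answer: 2 4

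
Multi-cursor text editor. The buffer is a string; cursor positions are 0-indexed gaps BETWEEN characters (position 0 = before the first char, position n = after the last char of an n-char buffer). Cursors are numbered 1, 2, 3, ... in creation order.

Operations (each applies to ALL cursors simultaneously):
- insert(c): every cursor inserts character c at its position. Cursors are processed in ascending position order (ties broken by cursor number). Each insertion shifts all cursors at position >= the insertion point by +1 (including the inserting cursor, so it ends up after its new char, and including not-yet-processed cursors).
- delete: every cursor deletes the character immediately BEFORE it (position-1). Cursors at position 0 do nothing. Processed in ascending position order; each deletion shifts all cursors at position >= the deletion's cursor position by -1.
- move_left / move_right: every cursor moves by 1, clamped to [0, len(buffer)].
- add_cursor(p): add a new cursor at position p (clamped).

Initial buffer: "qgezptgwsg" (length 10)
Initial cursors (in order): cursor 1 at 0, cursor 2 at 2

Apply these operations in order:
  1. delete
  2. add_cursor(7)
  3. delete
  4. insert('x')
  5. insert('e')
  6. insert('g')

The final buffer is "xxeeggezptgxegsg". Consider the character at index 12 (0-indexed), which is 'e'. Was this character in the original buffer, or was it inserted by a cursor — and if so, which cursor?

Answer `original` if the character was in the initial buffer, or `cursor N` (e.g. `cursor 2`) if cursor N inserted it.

Answer: cursor 3

Derivation:
After op 1 (delete): buffer="qezptgwsg" (len 9), cursors c1@0 c2@1, authorship .........
After op 2 (add_cursor(7)): buffer="qezptgwsg" (len 9), cursors c1@0 c2@1 c3@7, authorship .........
After op 3 (delete): buffer="ezptgsg" (len 7), cursors c1@0 c2@0 c3@5, authorship .......
After op 4 (insert('x')): buffer="xxezptgxsg" (len 10), cursors c1@2 c2@2 c3@8, authorship 12.....3..
After op 5 (insert('e')): buffer="xxeeezptgxesg" (len 13), cursors c1@4 c2@4 c3@11, authorship 1212.....33..
After op 6 (insert('g')): buffer="xxeeggezptgxegsg" (len 16), cursors c1@6 c2@6 c3@14, authorship 121212.....333..
Authorship (.=original, N=cursor N): 1 2 1 2 1 2 . . . . . 3 3 3 . .
Index 12: author = 3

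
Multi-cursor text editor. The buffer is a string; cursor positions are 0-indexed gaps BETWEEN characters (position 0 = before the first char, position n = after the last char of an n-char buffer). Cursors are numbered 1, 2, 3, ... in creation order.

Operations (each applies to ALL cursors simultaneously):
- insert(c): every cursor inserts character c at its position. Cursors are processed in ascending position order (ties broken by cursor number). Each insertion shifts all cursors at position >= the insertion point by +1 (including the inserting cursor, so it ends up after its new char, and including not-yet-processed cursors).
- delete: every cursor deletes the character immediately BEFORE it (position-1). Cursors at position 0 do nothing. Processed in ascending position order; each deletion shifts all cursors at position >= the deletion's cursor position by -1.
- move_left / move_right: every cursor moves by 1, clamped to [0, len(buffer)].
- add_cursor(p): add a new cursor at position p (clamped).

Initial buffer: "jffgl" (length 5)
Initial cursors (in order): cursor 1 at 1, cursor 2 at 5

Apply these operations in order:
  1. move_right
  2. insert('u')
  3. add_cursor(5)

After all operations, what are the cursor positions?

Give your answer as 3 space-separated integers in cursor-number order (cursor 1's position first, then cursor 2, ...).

After op 1 (move_right): buffer="jffgl" (len 5), cursors c1@2 c2@5, authorship .....
After op 2 (insert('u')): buffer="jfufglu" (len 7), cursors c1@3 c2@7, authorship ..1...2
After op 3 (add_cursor(5)): buffer="jfufglu" (len 7), cursors c1@3 c3@5 c2@7, authorship ..1...2

Answer: 3 7 5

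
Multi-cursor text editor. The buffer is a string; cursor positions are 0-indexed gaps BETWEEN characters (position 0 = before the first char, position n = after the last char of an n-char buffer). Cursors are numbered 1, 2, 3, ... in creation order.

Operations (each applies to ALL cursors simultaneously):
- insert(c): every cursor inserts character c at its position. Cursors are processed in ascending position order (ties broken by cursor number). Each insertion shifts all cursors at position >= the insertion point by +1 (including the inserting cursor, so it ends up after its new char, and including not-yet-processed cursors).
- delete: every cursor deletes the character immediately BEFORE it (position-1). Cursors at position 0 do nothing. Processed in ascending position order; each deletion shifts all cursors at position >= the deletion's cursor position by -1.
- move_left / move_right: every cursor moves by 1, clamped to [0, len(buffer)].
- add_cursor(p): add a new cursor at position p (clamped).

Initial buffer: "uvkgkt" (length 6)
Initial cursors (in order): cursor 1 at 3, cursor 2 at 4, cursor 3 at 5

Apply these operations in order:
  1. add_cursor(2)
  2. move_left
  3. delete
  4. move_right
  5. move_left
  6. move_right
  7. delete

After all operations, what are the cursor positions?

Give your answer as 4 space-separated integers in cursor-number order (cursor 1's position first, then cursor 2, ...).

Answer: 0 0 0 0

Derivation:
After op 1 (add_cursor(2)): buffer="uvkgkt" (len 6), cursors c4@2 c1@3 c2@4 c3@5, authorship ......
After op 2 (move_left): buffer="uvkgkt" (len 6), cursors c4@1 c1@2 c2@3 c3@4, authorship ......
After op 3 (delete): buffer="kt" (len 2), cursors c1@0 c2@0 c3@0 c4@0, authorship ..
After op 4 (move_right): buffer="kt" (len 2), cursors c1@1 c2@1 c3@1 c4@1, authorship ..
After op 5 (move_left): buffer="kt" (len 2), cursors c1@0 c2@0 c3@0 c4@0, authorship ..
After op 6 (move_right): buffer="kt" (len 2), cursors c1@1 c2@1 c3@1 c4@1, authorship ..
After op 7 (delete): buffer="t" (len 1), cursors c1@0 c2@0 c3@0 c4@0, authorship .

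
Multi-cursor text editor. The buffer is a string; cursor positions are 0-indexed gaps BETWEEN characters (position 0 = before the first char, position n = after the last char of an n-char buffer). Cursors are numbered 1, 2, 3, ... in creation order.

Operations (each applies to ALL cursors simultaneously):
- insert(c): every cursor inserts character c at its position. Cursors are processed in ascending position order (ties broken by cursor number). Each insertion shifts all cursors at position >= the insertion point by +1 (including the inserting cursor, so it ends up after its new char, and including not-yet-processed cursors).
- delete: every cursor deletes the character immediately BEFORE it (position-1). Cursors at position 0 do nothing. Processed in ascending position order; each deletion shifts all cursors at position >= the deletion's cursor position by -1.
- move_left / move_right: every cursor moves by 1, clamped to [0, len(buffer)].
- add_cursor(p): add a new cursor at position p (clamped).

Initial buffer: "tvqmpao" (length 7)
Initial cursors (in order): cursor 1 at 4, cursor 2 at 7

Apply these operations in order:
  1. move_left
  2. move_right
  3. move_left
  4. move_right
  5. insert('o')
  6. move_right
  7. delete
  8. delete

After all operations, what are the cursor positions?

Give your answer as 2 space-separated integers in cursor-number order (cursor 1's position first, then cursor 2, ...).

After op 1 (move_left): buffer="tvqmpao" (len 7), cursors c1@3 c2@6, authorship .......
After op 2 (move_right): buffer="tvqmpao" (len 7), cursors c1@4 c2@7, authorship .......
After op 3 (move_left): buffer="tvqmpao" (len 7), cursors c1@3 c2@6, authorship .......
After op 4 (move_right): buffer="tvqmpao" (len 7), cursors c1@4 c2@7, authorship .......
After op 5 (insert('o')): buffer="tvqmopaoo" (len 9), cursors c1@5 c2@9, authorship ....1...2
After op 6 (move_right): buffer="tvqmopaoo" (len 9), cursors c1@6 c2@9, authorship ....1...2
After op 7 (delete): buffer="tvqmoao" (len 7), cursors c1@5 c2@7, authorship ....1..
After op 8 (delete): buffer="tvqma" (len 5), cursors c1@4 c2@5, authorship .....

Answer: 4 5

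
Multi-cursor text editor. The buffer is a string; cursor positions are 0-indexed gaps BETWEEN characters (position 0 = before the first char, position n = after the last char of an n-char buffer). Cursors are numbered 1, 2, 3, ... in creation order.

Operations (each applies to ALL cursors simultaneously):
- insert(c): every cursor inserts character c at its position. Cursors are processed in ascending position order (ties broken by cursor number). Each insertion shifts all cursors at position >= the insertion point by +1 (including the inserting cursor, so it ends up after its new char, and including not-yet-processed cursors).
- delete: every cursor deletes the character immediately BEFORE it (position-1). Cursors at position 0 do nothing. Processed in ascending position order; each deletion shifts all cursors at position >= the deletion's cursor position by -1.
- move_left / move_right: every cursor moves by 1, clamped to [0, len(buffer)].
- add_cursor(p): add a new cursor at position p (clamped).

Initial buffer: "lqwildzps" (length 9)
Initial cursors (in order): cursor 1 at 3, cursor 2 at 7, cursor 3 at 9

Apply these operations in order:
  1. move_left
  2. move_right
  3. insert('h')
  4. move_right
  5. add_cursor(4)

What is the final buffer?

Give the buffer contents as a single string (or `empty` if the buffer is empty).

After op 1 (move_left): buffer="lqwildzps" (len 9), cursors c1@2 c2@6 c3@8, authorship .........
After op 2 (move_right): buffer="lqwildzps" (len 9), cursors c1@3 c2@7 c3@9, authorship .........
After op 3 (insert('h')): buffer="lqwhildzhpsh" (len 12), cursors c1@4 c2@9 c3@12, authorship ...1....2..3
After op 4 (move_right): buffer="lqwhildzhpsh" (len 12), cursors c1@5 c2@10 c3@12, authorship ...1....2..3
After op 5 (add_cursor(4)): buffer="lqwhildzhpsh" (len 12), cursors c4@4 c1@5 c2@10 c3@12, authorship ...1....2..3

Answer: lqwhildzhpsh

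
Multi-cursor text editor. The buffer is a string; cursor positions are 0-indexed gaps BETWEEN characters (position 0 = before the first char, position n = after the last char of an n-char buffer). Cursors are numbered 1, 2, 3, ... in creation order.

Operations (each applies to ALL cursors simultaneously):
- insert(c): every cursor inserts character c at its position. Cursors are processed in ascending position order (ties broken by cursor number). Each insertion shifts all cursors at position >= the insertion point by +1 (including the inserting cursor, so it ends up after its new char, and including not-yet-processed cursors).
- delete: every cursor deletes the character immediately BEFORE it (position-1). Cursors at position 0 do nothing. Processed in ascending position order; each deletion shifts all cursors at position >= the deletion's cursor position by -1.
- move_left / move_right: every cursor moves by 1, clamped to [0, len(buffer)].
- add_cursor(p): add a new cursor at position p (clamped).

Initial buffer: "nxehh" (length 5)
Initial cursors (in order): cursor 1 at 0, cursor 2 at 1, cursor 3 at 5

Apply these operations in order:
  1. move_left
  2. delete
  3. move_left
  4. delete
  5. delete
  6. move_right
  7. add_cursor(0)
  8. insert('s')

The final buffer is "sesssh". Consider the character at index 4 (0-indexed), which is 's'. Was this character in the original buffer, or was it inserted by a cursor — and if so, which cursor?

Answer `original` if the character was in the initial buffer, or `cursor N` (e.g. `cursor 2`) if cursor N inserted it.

After op 1 (move_left): buffer="nxehh" (len 5), cursors c1@0 c2@0 c3@4, authorship .....
After op 2 (delete): buffer="nxeh" (len 4), cursors c1@0 c2@0 c3@3, authorship ....
After op 3 (move_left): buffer="nxeh" (len 4), cursors c1@0 c2@0 c3@2, authorship ....
After op 4 (delete): buffer="neh" (len 3), cursors c1@0 c2@0 c3@1, authorship ...
After op 5 (delete): buffer="eh" (len 2), cursors c1@0 c2@0 c3@0, authorship ..
After op 6 (move_right): buffer="eh" (len 2), cursors c1@1 c2@1 c3@1, authorship ..
After op 7 (add_cursor(0)): buffer="eh" (len 2), cursors c4@0 c1@1 c2@1 c3@1, authorship ..
After op 8 (insert('s')): buffer="sesssh" (len 6), cursors c4@1 c1@5 c2@5 c3@5, authorship 4.123.
Authorship (.=original, N=cursor N): 4 . 1 2 3 .
Index 4: author = 3

Answer: cursor 3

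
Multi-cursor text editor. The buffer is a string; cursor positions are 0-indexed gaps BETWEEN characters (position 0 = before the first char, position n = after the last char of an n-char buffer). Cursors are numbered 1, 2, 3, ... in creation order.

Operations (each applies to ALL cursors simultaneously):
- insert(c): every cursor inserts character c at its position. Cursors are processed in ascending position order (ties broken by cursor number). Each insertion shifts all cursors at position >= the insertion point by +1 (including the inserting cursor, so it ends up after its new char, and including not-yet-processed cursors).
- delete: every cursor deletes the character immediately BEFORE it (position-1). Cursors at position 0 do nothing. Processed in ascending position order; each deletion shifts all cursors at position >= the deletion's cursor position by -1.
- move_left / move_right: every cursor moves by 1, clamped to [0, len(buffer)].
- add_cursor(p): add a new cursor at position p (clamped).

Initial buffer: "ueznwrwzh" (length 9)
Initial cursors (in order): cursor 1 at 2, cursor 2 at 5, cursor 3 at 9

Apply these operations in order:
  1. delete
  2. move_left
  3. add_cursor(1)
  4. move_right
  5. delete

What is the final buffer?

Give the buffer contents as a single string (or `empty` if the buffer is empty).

After op 1 (delete): buffer="uznrwz" (len 6), cursors c1@1 c2@3 c3@6, authorship ......
After op 2 (move_left): buffer="uznrwz" (len 6), cursors c1@0 c2@2 c3@5, authorship ......
After op 3 (add_cursor(1)): buffer="uznrwz" (len 6), cursors c1@0 c4@1 c2@2 c3@5, authorship ......
After op 4 (move_right): buffer="uznrwz" (len 6), cursors c1@1 c4@2 c2@3 c3@6, authorship ......
After op 5 (delete): buffer="rw" (len 2), cursors c1@0 c2@0 c4@0 c3@2, authorship ..

Answer: rw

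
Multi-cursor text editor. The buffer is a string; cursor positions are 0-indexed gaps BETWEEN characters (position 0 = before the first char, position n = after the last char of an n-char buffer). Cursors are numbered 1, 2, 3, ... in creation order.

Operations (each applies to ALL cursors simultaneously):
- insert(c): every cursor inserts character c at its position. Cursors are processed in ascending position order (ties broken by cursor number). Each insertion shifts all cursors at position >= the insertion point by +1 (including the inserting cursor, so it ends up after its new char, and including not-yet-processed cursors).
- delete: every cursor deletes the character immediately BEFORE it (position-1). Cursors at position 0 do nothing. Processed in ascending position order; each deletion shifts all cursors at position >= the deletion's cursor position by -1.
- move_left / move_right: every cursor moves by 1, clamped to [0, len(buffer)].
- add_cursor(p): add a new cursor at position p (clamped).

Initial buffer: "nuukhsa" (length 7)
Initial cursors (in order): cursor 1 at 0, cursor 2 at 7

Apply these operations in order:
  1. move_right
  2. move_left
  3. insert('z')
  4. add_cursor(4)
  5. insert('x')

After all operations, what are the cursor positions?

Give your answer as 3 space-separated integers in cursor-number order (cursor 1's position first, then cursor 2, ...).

After op 1 (move_right): buffer="nuukhsa" (len 7), cursors c1@1 c2@7, authorship .......
After op 2 (move_left): buffer="nuukhsa" (len 7), cursors c1@0 c2@6, authorship .......
After op 3 (insert('z')): buffer="znuukhsza" (len 9), cursors c1@1 c2@8, authorship 1......2.
After op 4 (add_cursor(4)): buffer="znuukhsza" (len 9), cursors c1@1 c3@4 c2@8, authorship 1......2.
After op 5 (insert('x')): buffer="zxnuuxkhszxa" (len 12), cursors c1@2 c3@6 c2@11, authorship 11...3...22.

Answer: 2 11 6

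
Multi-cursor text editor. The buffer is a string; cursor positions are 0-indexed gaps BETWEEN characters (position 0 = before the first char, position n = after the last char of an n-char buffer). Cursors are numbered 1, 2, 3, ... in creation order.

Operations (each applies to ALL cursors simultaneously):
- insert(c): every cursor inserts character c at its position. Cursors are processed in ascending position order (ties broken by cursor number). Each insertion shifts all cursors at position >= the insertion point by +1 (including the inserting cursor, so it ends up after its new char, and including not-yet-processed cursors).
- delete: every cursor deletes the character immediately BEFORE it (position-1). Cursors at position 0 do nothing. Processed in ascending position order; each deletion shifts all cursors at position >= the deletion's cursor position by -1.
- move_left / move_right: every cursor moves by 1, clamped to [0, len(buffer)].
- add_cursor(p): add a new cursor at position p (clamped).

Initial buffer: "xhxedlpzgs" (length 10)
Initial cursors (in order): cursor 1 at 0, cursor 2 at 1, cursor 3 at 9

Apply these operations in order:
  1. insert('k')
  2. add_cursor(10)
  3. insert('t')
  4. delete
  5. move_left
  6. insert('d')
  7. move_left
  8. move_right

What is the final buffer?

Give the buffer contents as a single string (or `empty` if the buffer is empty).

After op 1 (insert('k')): buffer="kxkhxedlpzgks" (len 13), cursors c1@1 c2@3 c3@12, authorship 1.2........3.
After op 2 (add_cursor(10)): buffer="kxkhxedlpzgks" (len 13), cursors c1@1 c2@3 c4@10 c3@12, authorship 1.2........3.
After op 3 (insert('t')): buffer="ktxkthxedlpztgkts" (len 17), cursors c1@2 c2@5 c4@13 c3@16, authorship 11.22.......4.33.
After op 4 (delete): buffer="kxkhxedlpzgks" (len 13), cursors c1@1 c2@3 c4@10 c3@12, authorship 1.2........3.
After op 5 (move_left): buffer="kxkhxedlpzgks" (len 13), cursors c1@0 c2@2 c4@9 c3@11, authorship 1.2........3.
After op 6 (insert('d')): buffer="dkxdkhxedlpdzgdks" (len 17), cursors c1@1 c2@4 c4@12 c3@15, authorship 11.22......4..33.
After op 7 (move_left): buffer="dkxdkhxedlpdzgdks" (len 17), cursors c1@0 c2@3 c4@11 c3@14, authorship 11.22......4..33.
After op 8 (move_right): buffer="dkxdkhxedlpdzgdks" (len 17), cursors c1@1 c2@4 c4@12 c3@15, authorship 11.22......4..33.

Answer: dkxdkhxedlpdzgdks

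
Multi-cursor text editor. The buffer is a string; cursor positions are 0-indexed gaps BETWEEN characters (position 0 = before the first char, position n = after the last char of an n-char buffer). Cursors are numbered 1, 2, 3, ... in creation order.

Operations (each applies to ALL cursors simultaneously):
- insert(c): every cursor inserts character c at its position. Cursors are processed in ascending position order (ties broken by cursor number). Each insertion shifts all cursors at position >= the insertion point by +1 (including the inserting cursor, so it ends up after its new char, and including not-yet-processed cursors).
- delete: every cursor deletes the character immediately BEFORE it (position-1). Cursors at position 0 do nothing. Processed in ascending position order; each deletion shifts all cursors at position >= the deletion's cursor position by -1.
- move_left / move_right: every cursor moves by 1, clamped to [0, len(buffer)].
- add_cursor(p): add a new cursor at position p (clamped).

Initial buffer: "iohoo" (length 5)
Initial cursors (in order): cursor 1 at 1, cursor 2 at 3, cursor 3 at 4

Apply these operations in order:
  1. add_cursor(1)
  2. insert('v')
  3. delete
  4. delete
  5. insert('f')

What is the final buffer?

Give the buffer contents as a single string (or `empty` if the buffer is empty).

Answer: ffoffo

Derivation:
After op 1 (add_cursor(1)): buffer="iohoo" (len 5), cursors c1@1 c4@1 c2@3 c3@4, authorship .....
After op 2 (insert('v')): buffer="ivvohvovo" (len 9), cursors c1@3 c4@3 c2@6 c3@8, authorship .14..2.3.
After op 3 (delete): buffer="iohoo" (len 5), cursors c1@1 c4@1 c2@3 c3@4, authorship .....
After op 4 (delete): buffer="oo" (len 2), cursors c1@0 c4@0 c2@1 c3@1, authorship ..
After op 5 (insert('f')): buffer="ffoffo" (len 6), cursors c1@2 c4@2 c2@5 c3@5, authorship 14.23.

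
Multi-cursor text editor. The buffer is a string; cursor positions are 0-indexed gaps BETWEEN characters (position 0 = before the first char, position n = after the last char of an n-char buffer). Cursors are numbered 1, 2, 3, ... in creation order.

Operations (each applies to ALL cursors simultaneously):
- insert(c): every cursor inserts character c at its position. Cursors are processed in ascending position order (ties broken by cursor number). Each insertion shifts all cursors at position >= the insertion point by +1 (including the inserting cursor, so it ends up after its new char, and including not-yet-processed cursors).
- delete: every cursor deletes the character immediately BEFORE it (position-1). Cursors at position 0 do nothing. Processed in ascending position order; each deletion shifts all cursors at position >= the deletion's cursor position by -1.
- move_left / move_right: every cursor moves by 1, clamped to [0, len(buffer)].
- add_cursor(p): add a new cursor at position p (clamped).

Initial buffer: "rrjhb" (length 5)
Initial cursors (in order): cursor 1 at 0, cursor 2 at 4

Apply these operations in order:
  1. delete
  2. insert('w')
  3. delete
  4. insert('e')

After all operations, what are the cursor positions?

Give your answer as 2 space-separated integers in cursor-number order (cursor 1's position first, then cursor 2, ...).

After op 1 (delete): buffer="rrjb" (len 4), cursors c1@0 c2@3, authorship ....
After op 2 (insert('w')): buffer="wrrjwb" (len 6), cursors c1@1 c2@5, authorship 1...2.
After op 3 (delete): buffer="rrjb" (len 4), cursors c1@0 c2@3, authorship ....
After op 4 (insert('e')): buffer="errjeb" (len 6), cursors c1@1 c2@5, authorship 1...2.

Answer: 1 5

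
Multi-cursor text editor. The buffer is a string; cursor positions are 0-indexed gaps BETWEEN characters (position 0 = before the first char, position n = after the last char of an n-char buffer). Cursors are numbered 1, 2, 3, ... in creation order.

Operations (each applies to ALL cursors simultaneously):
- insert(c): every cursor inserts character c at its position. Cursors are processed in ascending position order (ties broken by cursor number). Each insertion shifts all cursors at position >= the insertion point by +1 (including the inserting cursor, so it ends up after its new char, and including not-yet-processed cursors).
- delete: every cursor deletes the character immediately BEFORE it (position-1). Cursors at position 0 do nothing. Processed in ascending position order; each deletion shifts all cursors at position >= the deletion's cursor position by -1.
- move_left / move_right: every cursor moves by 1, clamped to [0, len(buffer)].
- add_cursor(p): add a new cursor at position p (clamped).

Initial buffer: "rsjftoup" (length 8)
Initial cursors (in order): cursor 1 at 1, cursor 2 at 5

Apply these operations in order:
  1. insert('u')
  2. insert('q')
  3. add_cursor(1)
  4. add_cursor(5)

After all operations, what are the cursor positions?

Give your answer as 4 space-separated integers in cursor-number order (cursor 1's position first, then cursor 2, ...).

After op 1 (insert('u')): buffer="rusjftuoup" (len 10), cursors c1@2 c2@7, authorship .1....2...
After op 2 (insert('q')): buffer="ruqsjftuqoup" (len 12), cursors c1@3 c2@9, authorship .11....22...
After op 3 (add_cursor(1)): buffer="ruqsjftuqoup" (len 12), cursors c3@1 c1@3 c2@9, authorship .11....22...
After op 4 (add_cursor(5)): buffer="ruqsjftuqoup" (len 12), cursors c3@1 c1@3 c4@5 c2@9, authorship .11....22...

Answer: 3 9 1 5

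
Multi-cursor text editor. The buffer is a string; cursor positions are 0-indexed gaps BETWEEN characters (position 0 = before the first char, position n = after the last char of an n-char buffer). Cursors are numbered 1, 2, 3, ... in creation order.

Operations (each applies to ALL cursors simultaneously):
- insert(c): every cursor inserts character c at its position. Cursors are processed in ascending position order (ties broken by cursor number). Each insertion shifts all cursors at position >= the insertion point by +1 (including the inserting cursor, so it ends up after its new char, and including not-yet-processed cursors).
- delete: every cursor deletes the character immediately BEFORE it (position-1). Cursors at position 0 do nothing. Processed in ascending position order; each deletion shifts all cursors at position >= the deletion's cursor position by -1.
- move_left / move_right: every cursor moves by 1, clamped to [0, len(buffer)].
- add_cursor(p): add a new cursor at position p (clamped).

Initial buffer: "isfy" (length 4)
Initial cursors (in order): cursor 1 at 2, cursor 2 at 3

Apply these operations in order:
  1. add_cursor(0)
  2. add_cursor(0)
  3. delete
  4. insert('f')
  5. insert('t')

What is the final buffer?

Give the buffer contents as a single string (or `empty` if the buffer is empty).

Answer: ffttifftty

Derivation:
After op 1 (add_cursor(0)): buffer="isfy" (len 4), cursors c3@0 c1@2 c2@3, authorship ....
After op 2 (add_cursor(0)): buffer="isfy" (len 4), cursors c3@0 c4@0 c1@2 c2@3, authorship ....
After op 3 (delete): buffer="iy" (len 2), cursors c3@0 c4@0 c1@1 c2@1, authorship ..
After op 4 (insert('f')): buffer="ffiffy" (len 6), cursors c3@2 c4@2 c1@5 c2@5, authorship 34.12.
After op 5 (insert('t')): buffer="ffttifftty" (len 10), cursors c3@4 c4@4 c1@9 c2@9, authorship 3434.1212.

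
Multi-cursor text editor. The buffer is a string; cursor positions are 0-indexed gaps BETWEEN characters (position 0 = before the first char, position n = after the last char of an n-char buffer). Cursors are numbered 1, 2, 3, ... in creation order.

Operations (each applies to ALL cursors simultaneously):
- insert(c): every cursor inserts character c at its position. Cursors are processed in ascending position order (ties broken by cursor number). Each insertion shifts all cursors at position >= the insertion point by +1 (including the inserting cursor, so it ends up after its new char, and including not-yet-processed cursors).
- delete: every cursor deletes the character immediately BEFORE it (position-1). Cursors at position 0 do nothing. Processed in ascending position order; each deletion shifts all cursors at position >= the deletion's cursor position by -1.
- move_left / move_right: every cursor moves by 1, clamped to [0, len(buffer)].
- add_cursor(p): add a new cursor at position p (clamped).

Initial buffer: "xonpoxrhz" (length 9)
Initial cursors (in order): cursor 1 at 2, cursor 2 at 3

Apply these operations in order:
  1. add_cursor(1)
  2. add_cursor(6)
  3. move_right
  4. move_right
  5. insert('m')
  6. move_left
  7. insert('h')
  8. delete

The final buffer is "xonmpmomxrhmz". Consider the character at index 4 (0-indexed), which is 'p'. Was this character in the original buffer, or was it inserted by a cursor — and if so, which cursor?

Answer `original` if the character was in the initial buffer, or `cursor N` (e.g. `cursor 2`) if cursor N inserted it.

Answer: original

Derivation:
After op 1 (add_cursor(1)): buffer="xonpoxrhz" (len 9), cursors c3@1 c1@2 c2@3, authorship .........
After op 2 (add_cursor(6)): buffer="xonpoxrhz" (len 9), cursors c3@1 c1@2 c2@3 c4@6, authorship .........
After op 3 (move_right): buffer="xonpoxrhz" (len 9), cursors c3@2 c1@3 c2@4 c4@7, authorship .........
After op 4 (move_right): buffer="xonpoxrhz" (len 9), cursors c3@3 c1@4 c2@5 c4@8, authorship .........
After op 5 (insert('m')): buffer="xonmpmomxrhmz" (len 13), cursors c3@4 c1@6 c2@8 c4@12, authorship ...3.1.2...4.
After op 6 (move_left): buffer="xonmpmomxrhmz" (len 13), cursors c3@3 c1@5 c2@7 c4@11, authorship ...3.1.2...4.
After op 7 (insert('h')): buffer="xonhmphmohmxrhhmz" (len 17), cursors c3@4 c1@7 c2@10 c4@15, authorship ...33.11.22...44.
After op 8 (delete): buffer="xonmpmomxrhmz" (len 13), cursors c3@3 c1@5 c2@7 c4@11, authorship ...3.1.2...4.
Authorship (.=original, N=cursor N): . . . 3 . 1 . 2 . . . 4 .
Index 4: author = original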